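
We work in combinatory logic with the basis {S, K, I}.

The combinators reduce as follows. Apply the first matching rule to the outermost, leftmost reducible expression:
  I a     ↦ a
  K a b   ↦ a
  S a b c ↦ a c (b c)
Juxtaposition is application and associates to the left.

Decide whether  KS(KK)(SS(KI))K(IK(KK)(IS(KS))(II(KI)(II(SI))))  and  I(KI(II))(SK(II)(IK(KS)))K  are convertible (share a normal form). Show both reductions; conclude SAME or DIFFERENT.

Answer: DIFFERENT — A ⇓ KK, B ⇓ KS

Derivation:
Term A:
  start: KS(KK)(SS(KI))K(IK(KK)(IS(KS))(II(KI)(II(SI))))
  →1  S(SS(KI))K(IK(KK)(IS(KS))(II(KI)(II(SI))))
  →2  SS(KI)(IK(KK)(IS(KS))(II(KI)(II(SI))))(K(IK(KK)(IS(KS))(II(KI)(II(SI)))))
  →3  S(IK(KK)(IS(KS))(II(KI)(II(SI))))(KI(IK(KK)(IS(KS))(II(KI)(II(SI)))))(K(IK(KK)(IS(KS))(II(KI)(II(SI)))))
  →4  IK(KK)(IS(KS))(II(KI)(II(SI)))(K(IK(KK)(IS(KS))(II(KI)(II(SI)))))(KI(IK(KK)(IS(KS))(II(KI)(II(SI))))(K(IK(KK)(IS(KS))(II(KI)(II(SI))))))
  →5  K(KK)(IS(KS))(II(KI)(II(SI)))(K(IK(KK)(IS(KS))(II(KI)(II(SI)))))(KI(IK(KK)(IS(KS))(II(KI)(II(SI))))(K(IK(KK)(IS(KS))(II(KI)(II(SI))))))
  →6  KK(II(KI)(II(SI)))(K(IK(KK)(IS(KS))(II(KI)(II(SI)))))(KI(IK(KK)(IS(KS))(II(KI)(II(SI))))(K(IK(KK)(IS(KS))(II(KI)(II(SI))))))
  →7  K(K(IK(KK)(IS(KS))(II(KI)(II(SI)))))(KI(IK(KK)(IS(KS))(II(KI)(II(SI))))(K(IK(KK)(IS(KS))(II(KI)(II(SI))))))
  →8  K(IK(KK)(IS(KS))(II(KI)(II(SI))))
  →9  K(K(KK)(IS(KS))(II(KI)(II(SI))))
  →10  K(KK(II(KI)(II(SI))))
  →11  KK

Term B:
  start: I(KI(II))(SK(II)(IK(KS)))K
  →1  KI(II)(SK(II)(IK(KS)))K
  →2  I(SK(II)(IK(KS)))K
  →3  SK(II)(IK(KS))K
  →4  K(IK(KS))(II(IK(KS)))K
  →5  IK(KS)K
  →6  K(KS)K
  →7  KS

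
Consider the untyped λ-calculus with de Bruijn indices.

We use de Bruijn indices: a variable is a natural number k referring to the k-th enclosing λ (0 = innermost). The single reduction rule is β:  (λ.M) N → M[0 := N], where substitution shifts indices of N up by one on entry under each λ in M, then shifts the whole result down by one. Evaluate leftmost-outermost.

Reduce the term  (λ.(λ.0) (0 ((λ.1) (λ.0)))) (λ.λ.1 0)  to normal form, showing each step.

  start: (λ.(λ.0) (0 ((λ.1) (λ.0)))) (λ.λ.1 0)
  [1] (λ.0) ((λ.λ.1 0) ((λ.λ.λ.1 0) (λ.0)))
  [2] (λ.λ.1 0) ((λ.λ.λ.1 0) (λ.0))
  [3] λ.(λ.λ.λ.1 0) (λ.0) 0
  [4] λ.(λ.λ.1 0) 0
  [5] λ.λ.1 0

Answer: normal form = λ.λ.1 0  (in 5 steps)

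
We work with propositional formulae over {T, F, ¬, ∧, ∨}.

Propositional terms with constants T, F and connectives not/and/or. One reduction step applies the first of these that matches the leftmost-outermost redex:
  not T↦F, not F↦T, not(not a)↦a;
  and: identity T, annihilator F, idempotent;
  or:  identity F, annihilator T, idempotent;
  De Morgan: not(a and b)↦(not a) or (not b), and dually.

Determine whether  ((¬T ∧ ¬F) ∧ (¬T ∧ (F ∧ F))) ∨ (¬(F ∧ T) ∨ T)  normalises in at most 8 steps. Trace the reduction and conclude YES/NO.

  start: ((¬T ∧ ¬F) ∧ (¬T ∧ (F ∧ F))) ∨ (¬(F ∧ T) ∨ T)
  →1  ((F ∧ ¬F) ∧ (¬T ∧ (F ∧ F))) ∨ (¬(F ∧ T) ∨ T)
  →2  (F ∧ (¬T ∧ (F ∧ F))) ∨ (¬(F ∧ T) ∨ T)
  →3  F ∨ (¬(F ∧ T) ∨ T)
  →4  ¬(F ∧ T) ∨ T
  →5  T

Answer: YES — reaches normal form T in 5 ≤ 8 steps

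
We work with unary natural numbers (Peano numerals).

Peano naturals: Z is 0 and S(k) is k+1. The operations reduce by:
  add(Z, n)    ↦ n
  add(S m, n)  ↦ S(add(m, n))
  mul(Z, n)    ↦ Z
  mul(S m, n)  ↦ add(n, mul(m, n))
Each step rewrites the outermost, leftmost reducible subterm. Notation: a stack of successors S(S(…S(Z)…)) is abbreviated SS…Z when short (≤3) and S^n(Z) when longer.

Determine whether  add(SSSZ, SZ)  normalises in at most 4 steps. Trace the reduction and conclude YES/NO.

  start: add(SSSZ, SZ)
  →1  S(add(SSZ, SZ))
  →2  S(S(add(SZ, SZ)))
  →3  S(S(S(add(Z, SZ))))
  →4  S^4(Z)

Answer: YES — reaches normal form S^4(Z) in 4 ≤ 4 steps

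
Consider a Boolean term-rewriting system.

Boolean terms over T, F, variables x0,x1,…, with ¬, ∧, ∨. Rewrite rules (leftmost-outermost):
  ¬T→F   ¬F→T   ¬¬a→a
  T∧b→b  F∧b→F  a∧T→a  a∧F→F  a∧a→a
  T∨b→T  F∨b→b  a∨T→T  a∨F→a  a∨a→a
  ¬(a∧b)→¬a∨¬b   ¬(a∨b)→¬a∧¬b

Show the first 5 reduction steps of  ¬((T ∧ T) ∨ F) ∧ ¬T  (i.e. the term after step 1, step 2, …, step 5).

Answer: after 5 steps: F ∧ ¬T

Derivation:
  start: ¬((T ∧ T) ∨ F) ∧ ¬T
  step 1: (¬(T ∧ T) ∧ ¬F) ∧ ¬T
  step 2: ((¬T ∨ ¬T) ∧ ¬F) ∧ ¬T
  step 3: (¬T ∧ ¬F) ∧ ¬T
  step 4: (F ∧ ¬F) ∧ ¬T
  step 5: F ∧ ¬T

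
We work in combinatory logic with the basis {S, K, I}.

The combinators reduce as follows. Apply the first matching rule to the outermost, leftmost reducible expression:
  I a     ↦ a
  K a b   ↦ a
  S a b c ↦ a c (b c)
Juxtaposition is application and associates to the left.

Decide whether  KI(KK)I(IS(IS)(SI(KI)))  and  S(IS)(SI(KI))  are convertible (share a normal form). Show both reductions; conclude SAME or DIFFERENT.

Term A:
  start: KI(KK)I(IS(IS)(SI(KI)))
  step 1: II(IS(IS)(SI(KI)))
  step 2: I(IS(IS)(SI(KI)))
  step 3: IS(IS)(SI(KI))
  step 4: S(IS)(SI(KI))
  step 5: SS(SI(KI))

Term B:
  start: S(IS)(SI(KI))
  step 1: SS(SI(KI))

Answer: SAME — A ⇓ SS(SI(KI)), B ⇓ SS(SI(KI))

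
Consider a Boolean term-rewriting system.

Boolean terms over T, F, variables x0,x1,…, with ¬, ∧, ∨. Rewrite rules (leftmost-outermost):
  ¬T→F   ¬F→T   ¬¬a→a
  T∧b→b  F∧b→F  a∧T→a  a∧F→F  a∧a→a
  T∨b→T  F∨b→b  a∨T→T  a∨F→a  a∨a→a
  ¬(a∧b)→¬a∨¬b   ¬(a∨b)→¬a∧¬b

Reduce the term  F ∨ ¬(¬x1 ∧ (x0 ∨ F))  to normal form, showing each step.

  start: F ∨ ¬(¬x1 ∧ (x0 ∨ F))
  step 1: ¬(¬x1 ∧ (x0 ∨ F))
  step 2: ¬¬x1 ∨ ¬(x0 ∨ F)
  step 3: x1 ∨ ¬(x0 ∨ F)
  step 4: x1 ∨ (¬x0 ∧ ¬F)
  step 5: x1 ∨ (¬x0 ∧ T)
  step 6: x1 ∨ ¬x0

Answer: normal form = x1 ∨ ¬x0  (in 6 steps)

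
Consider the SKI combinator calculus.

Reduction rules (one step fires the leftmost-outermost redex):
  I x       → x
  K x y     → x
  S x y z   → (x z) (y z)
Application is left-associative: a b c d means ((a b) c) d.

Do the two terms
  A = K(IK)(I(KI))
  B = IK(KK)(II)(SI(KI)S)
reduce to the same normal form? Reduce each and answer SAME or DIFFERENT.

Answer: SAME — A ⇓ K, B ⇓ K

Working:
Term A:
  start: K(IK)(I(KI))
  →1  IK
  →2  K

Term B:
  start: IK(KK)(II)(SI(KI)S)
  →1  K(KK)(II)(SI(KI)S)
  →2  KK(SI(KI)S)
  →3  K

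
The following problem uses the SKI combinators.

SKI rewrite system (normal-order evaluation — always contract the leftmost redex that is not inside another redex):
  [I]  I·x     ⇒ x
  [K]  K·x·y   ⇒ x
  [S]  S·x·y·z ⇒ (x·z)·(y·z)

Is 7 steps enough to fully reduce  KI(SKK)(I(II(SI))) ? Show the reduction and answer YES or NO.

Answer: YES — reaches normal form SI in 5 ≤ 7 steps

Working:
  start: KI(SKK)(I(II(SI)))
  [1] I(I(II(SI)))
  [2] I(II(SI))
  [3] II(SI)
  [4] I(SI)
  [5] SI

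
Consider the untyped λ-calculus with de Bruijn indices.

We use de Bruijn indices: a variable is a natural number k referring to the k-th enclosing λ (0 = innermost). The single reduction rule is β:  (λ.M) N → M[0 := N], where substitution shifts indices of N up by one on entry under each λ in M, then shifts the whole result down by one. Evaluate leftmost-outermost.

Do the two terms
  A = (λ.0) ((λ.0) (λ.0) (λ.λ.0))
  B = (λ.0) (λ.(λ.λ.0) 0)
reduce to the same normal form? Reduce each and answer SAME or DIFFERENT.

Answer: SAME — A ⇓ λ.λ.0, B ⇓ λ.λ.0

Working:
Term A:
  start: (λ.0) ((λ.0) (λ.0) (λ.λ.0))
  step 1: (λ.0) (λ.0) (λ.λ.0)
  step 2: (λ.0) (λ.λ.0)
  step 3: λ.λ.0

Term B:
  start: (λ.0) (λ.(λ.λ.0) 0)
  step 1: λ.(λ.λ.0) 0
  step 2: λ.λ.0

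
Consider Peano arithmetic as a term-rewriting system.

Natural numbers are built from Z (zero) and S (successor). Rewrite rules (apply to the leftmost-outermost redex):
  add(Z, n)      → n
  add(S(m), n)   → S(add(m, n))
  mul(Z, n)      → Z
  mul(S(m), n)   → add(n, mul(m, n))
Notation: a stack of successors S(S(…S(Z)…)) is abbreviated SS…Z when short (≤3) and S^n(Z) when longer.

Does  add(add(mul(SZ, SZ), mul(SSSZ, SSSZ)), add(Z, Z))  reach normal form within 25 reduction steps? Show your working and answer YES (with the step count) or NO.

  start: add(add(mul(SZ, SZ), mul(SSSZ, SSSZ)), add(Z, Z))
  [1] add(add(add(SZ, mul(Z, SZ)), mul(SSSZ, SSSZ)), add(Z, Z))
  [2] add(add(S(add(Z, mul(Z, SZ))), mul(SSSZ, SSSZ)), add(Z, Z))
  [3] add(S(add(add(Z, mul(Z, SZ)), mul(SSSZ, SSSZ))), add(Z, Z))
  [4] S(add(add(add(Z, mul(Z, SZ)), mul(SSSZ, SSSZ)), add(Z, Z)))
  [5] S(add(add(mul(Z, SZ), mul(SSSZ, SSSZ)), add(Z, Z)))
  [6] S(add(add(Z, mul(SSSZ, SSSZ)), add(Z, Z)))
  [7] S(add(mul(SSSZ, SSSZ), add(Z, Z)))
  [8] S(add(add(SSSZ, mul(SSZ, SSSZ)), add(Z, Z)))
  [9] S(add(S(add(SSZ, mul(SSZ, SSSZ))), add(Z, Z)))
  [10] S(S(add(add(SSZ, mul(SSZ, SSSZ)), add(Z, Z))))
  [11] S(S(add(S(add(SZ, mul(SSZ, SSSZ))), add(Z, Z))))
  [12] S(S(S(add(add(SZ, mul(SSZ, SSSZ)), add(Z, Z)))))
  [13] S(S(S(add(S(add(Z, mul(SSZ, SSSZ))), add(Z, Z)))))
  [14] S(S(S(S(add(add(Z, mul(SSZ, SSSZ)), add(Z, Z))))))
  [15] S(S(S(S(add(mul(SSZ, SSSZ), add(Z, Z))))))
  [16] S(S(S(S(add(add(SSSZ, mul(SZ, SSSZ)), add(Z, Z))))))
  [17] S(S(S(S(add(S(add(SSZ, mul(SZ, SSSZ))), add(Z, Z))))))
  [18] S(S(S(S(S(add(add(SSZ, mul(SZ, SSSZ)), add(Z, Z)))))))
  [19] S(S(S(S(S(add(S(add(SZ, mul(SZ, SSSZ))), add(Z, Z)))))))
  [20] S(S(S(S(S(S(add(add(SZ, mul(SZ, SSSZ)), add(Z, Z))))))))
  [21] S(S(S(S(S(S(add(S(add(Z, mul(SZ, SSSZ))), add(Z, Z))))))))
  [22] S(S(S(S(S(S(S(add(add(Z, mul(SZ, SSSZ)), add(Z, Z)))))))))
  [23] S(S(S(S(S(S(S(add(mul(SZ, SSSZ), add(Z, Z)))))))))
  [24] S(S(S(S(S(S(S(add(add(SSSZ, mul(Z, SSSZ)), add(Z, Z)))))))))
  [25] S(S(S(S(S(S(S(add(S(add(SSZ, mul(Z, SSSZ))), add(Z, Z)))))))))

Answer: NO — after 25 steps the term is S(S(S(S(S(S(S(add(S(add(SSZ, mul(Z, SSSZ))), add(Z, Z))))))))), not yet normal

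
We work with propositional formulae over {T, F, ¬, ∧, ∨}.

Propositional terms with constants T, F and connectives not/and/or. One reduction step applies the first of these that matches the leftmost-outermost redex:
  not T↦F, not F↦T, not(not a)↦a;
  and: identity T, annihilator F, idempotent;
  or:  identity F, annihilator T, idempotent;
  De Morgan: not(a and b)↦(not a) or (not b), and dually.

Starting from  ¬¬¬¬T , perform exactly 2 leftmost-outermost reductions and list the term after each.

  start: ¬¬¬¬T
  [1] ¬¬T
  [2] T

Answer: after 2 steps: T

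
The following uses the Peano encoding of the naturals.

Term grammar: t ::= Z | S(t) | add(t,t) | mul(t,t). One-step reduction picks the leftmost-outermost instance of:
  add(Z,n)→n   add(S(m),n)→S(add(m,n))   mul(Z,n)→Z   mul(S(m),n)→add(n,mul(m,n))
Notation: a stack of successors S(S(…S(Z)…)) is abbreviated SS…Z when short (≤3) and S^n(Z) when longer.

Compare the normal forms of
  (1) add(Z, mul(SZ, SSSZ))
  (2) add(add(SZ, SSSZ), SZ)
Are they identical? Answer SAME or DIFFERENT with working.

Answer: DIFFERENT — A ⇓ SSSZ, B ⇓ S^5(Z)

Derivation:
Term A:
  start: add(Z, mul(SZ, SSSZ))
  →1  mul(SZ, SSSZ)
  →2  add(SSSZ, mul(Z, SSSZ))
  →3  S(add(SSZ, mul(Z, SSSZ)))
  →4  S(S(add(SZ, mul(Z, SSSZ))))
  →5  S(S(S(add(Z, mul(Z, SSSZ)))))
  →6  S(S(S(mul(Z, SSSZ))))
  →7  SSSZ

Term B:
  start: add(add(SZ, SSSZ), SZ)
  →1  add(S(add(Z, SSSZ)), SZ)
  →2  S(add(add(Z, SSSZ), SZ))
  →3  S(add(SSSZ, SZ))
  →4  S(S(add(SSZ, SZ)))
  →5  S(S(S(add(SZ, SZ))))
  →6  S(S(S(S(add(Z, SZ)))))
  →7  S^5(Z)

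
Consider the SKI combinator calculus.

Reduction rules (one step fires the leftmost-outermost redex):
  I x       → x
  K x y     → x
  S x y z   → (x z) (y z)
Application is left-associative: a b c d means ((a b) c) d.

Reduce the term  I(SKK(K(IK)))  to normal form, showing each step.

Answer: normal form = KK  (in 4 steps)

Working:
  start: I(SKK(K(IK)))
  →1  SKK(K(IK))
  →2  K(K(IK))(K(K(IK)))
  →3  K(IK)
  →4  KK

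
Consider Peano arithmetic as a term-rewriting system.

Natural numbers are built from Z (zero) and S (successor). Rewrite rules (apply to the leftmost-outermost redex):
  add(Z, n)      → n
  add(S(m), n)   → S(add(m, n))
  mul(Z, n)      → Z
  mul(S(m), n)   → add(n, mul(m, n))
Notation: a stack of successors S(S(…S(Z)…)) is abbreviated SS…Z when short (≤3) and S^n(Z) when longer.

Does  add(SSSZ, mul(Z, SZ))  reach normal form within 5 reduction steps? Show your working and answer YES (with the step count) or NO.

Answer: YES — reaches normal form SSSZ in 5 ≤ 5 steps

Working:
  start: add(SSSZ, mul(Z, SZ))
  [1] S(add(SSZ, mul(Z, SZ)))
  [2] S(S(add(SZ, mul(Z, SZ))))
  [3] S(S(S(add(Z, mul(Z, SZ)))))
  [4] S(S(S(mul(Z, SZ))))
  [5] SSSZ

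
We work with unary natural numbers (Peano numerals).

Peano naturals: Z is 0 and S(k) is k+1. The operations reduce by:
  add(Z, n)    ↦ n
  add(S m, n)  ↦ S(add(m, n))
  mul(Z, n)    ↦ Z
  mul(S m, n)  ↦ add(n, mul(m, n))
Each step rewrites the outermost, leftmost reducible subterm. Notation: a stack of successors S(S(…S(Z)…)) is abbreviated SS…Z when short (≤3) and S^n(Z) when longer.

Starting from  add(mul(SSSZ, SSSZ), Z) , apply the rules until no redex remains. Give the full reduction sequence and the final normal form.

  start: add(mul(SSSZ, SSSZ), Z)
  [1] add(add(SSSZ, mul(SSZ, SSSZ)), Z)
  [2] add(S(add(SSZ, mul(SSZ, SSSZ))), Z)
  [3] S(add(add(SSZ, mul(SSZ, SSSZ)), Z))
  [4] S(add(S(add(SZ, mul(SSZ, SSSZ))), Z))
  [5] S(S(add(add(SZ, mul(SSZ, SSSZ)), Z)))
  [6] S(S(add(S(add(Z, mul(SSZ, SSSZ))), Z)))
  [7] S(S(S(add(add(Z, mul(SSZ, SSSZ)), Z))))
  [8] S(S(S(add(mul(SSZ, SSSZ), Z))))
  [9] S(S(S(add(add(SSSZ, mul(SZ, SSSZ)), Z))))
  [10] S(S(S(add(S(add(SSZ, mul(SZ, SSSZ))), Z))))
  [11] S(S(S(S(add(add(SSZ, mul(SZ, SSSZ)), Z)))))
  [12] S(S(S(S(add(S(add(SZ, mul(SZ, SSSZ))), Z)))))
  [13] S(S(S(S(S(add(add(SZ, mul(SZ, SSSZ)), Z))))))
  [14] S(S(S(S(S(add(S(add(Z, mul(SZ, SSSZ))), Z))))))
  [15] S(S(S(S(S(S(add(add(Z, mul(SZ, SSSZ)), Z)))))))
  [16] S(S(S(S(S(S(add(mul(SZ, SSSZ), Z)))))))
  [17] S(S(S(S(S(S(add(add(SSSZ, mul(Z, SSSZ)), Z)))))))
  [18] S(S(S(S(S(S(add(S(add(SSZ, mul(Z, SSSZ))), Z)))))))
  [19] S(S(S(S(S(S(S(add(add(SSZ, mul(Z, SSSZ)), Z))))))))
  [20] S(S(S(S(S(S(S(add(S(add(SZ, mul(Z, SSSZ))), Z))))))))
  [21] S(S(S(S(S(S(S(S(add(add(SZ, mul(Z, SSSZ)), Z)))))))))
  [22] S(S(S(S(S(S(S(S(add(S(add(Z, mul(Z, SSSZ))), Z)))))))))
  [23] S(S(S(S(S(S(S(S(S(add(add(Z, mul(Z, SSSZ)), Z))))))))))
  [24] S(S(S(S(S(S(S(S(S(add(mul(Z, SSSZ), Z))))))))))
  [25] S(S(S(S(S(S(S(S(S(add(Z, Z))))))))))
  [26] S^9(Z)

Answer: normal form = S^9(Z)  (in 26 steps)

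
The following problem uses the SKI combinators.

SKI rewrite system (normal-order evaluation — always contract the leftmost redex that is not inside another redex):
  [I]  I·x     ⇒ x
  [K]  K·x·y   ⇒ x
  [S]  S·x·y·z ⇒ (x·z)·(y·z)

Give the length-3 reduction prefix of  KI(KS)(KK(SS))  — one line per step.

  start: KI(KS)(KK(SS))
  step 1: I(KK(SS))
  step 2: KK(SS)
  step 3: K

Answer: after 3 steps: K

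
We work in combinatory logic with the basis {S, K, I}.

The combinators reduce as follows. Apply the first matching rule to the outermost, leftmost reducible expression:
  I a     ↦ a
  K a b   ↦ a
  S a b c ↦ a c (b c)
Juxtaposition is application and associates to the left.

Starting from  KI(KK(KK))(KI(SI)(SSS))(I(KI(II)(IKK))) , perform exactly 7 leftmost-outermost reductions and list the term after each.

  start: KI(KK(KK))(KI(SI)(SSS))(I(KI(II)(IKK)))
  [1] I(KI(SI)(SSS))(I(KI(II)(IKK)))
  [2] KI(SI)(SSS)(I(KI(II)(IKK)))
  [3] I(SSS)(I(KI(II)(IKK)))
  [4] SSS(I(KI(II)(IKK)))
  [5] S(I(KI(II)(IKK)))(S(I(KI(II)(IKK))))
  [6] S(KI(II)(IKK))(S(I(KI(II)(IKK))))
  [7] S(I(IKK))(S(I(KI(II)(IKK))))

Answer: after 7 steps: S(I(IKK))(S(I(KI(II)(IKK))))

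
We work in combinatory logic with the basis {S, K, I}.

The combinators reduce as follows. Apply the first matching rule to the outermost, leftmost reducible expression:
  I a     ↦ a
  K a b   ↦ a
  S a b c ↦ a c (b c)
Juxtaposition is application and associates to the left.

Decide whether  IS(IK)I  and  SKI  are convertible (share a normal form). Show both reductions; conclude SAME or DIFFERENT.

Answer: SAME — A ⇓ SKI, B ⇓ SKI

Reduction:
Term A:
  start: IS(IK)I
  [1] S(IK)I
  [2] SKI

Term B:
  start: SKI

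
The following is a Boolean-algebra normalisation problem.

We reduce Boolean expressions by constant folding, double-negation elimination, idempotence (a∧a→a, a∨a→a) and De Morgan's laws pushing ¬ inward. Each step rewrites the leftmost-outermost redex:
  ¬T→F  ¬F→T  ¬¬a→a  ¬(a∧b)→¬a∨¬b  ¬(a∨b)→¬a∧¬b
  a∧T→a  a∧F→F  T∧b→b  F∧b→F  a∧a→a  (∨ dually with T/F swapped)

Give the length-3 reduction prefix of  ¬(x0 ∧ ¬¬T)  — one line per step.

  start: ¬(x0 ∧ ¬¬T)
  →1  ¬x0 ∨ ¬¬¬T
  →2  ¬x0 ∨ ¬T
  →3  ¬x0 ∨ F

Answer: after 3 steps: ¬x0 ∨ F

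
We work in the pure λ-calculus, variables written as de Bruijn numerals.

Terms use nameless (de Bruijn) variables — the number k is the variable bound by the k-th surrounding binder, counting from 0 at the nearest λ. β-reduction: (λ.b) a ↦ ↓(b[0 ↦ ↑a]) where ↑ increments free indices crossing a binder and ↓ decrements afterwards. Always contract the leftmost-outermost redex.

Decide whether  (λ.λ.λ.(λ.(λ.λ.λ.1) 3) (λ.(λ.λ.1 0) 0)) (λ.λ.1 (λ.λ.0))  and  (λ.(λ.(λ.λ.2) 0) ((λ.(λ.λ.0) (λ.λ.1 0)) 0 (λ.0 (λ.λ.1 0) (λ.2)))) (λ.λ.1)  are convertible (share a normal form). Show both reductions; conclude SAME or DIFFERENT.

Term A:
  start: (λ.λ.λ.(λ.(λ.λ.λ.1) 3) (λ.(λ.λ.1 0) 0)) (λ.λ.1 (λ.λ.0))
  step 1: λ.λ.(λ.(λ.λ.λ.1) (λ.λ.1 (λ.λ.0))) (λ.(λ.λ.1 0) 0)
  step 2: λ.λ.(λ.λ.λ.1) (λ.λ.1 (λ.λ.0))
  step 3: λ.λ.λ.λ.1

Term B:
  start: (λ.(λ.(λ.λ.2) 0) ((λ.(λ.λ.0) (λ.λ.1 0)) 0 (λ.0 (λ.λ.1 0) (λ.2)))) (λ.λ.1)
  step 1: (λ.(λ.λ.2) 0) ((λ.(λ.λ.0) (λ.λ.1 0)) (λ.λ.1) (λ.0 (λ.λ.1 0) (λ.λ.λ.1)))
  step 2: (λ.λ.(λ.(λ.λ.0) (λ.λ.1 0)) (λ.λ.1) (λ.0 (λ.λ.1 0) (λ.λ.λ.1))) ((λ.(λ.λ.0) (λ.λ.1 0)) (λ.λ.1) (λ.0 (λ.λ.1 0) (λ.λ.λ.1)))
  step 3: λ.(λ.(λ.λ.0) (λ.λ.1 0)) (λ.λ.1) (λ.0 (λ.λ.1 0) (λ.λ.λ.1))
  step 4: λ.(λ.λ.0) (λ.λ.1 0) (λ.0 (λ.λ.1 0) (λ.λ.λ.1))
  step 5: λ.(λ.0) (λ.0 (λ.λ.1 0) (λ.λ.λ.1))
  step 6: λ.λ.0 (λ.λ.1 0) (λ.λ.λ.1)

Answer: DIFFERENT — A ⇓ λ.λ.λ.λ.1, B ⇓ λ.λ.0 (λ.λ.1 0) (λ.λ.λ.1)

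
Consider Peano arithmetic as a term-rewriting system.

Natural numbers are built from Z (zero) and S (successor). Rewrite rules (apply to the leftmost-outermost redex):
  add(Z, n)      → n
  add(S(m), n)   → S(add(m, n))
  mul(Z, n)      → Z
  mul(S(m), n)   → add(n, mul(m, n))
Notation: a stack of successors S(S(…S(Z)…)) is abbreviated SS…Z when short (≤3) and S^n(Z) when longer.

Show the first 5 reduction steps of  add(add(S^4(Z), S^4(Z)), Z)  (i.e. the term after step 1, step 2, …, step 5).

  start: add(add(S^4(Z), S^4(Z)), Z)
  →1  add(S(add(SSSZ, S^4(Z))), Z)
  →2  S(add(add(SSSZ, S^4(Z)), Z))
  →3  S(add(S(add(SSZ, S^4(Z))), Z))
  →4  S(S(add(add(SSZ, S^4(Z)), Z)))
  →5  S(S(add(S(add(SZ, S^4(Z))), Z)))

Answer: after 5 steps: S(S(add(S(add(SZ, S^4(Z))), Z)))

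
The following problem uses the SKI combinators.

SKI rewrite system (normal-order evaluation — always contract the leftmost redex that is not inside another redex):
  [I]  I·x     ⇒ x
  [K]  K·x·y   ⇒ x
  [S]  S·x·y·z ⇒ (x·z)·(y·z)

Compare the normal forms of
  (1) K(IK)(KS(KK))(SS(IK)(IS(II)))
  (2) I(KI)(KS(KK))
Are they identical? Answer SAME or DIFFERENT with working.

Answer: DIFFERENT — A ⇓ K(S(SI)(K(SI))), B ⇓ I

Reduction:
Term A:
  start: K(IK)(KS(KK))(SS(IK)(IS(II)))
  step 1: IK(SS(IK)(IS(II)))
  step 2: K(SS(IK)(IS(II)))
  step 3: K(S(IS(II))(IK(IS(II))))
  step 4: K(S(S(II))(IK(IS(II))))
  step 5: K(S(SI)(IK(IS(II))))
  step 6: K(S(SI)(K(IS(II))))
  step 7: K(S(SI)(K(S(II))))
  step 8: K(S(SI)(K(SI)))

Term B:
  start: I(KI)(KS(KK))
  step 1: KI(KS(KK))
  step 2: I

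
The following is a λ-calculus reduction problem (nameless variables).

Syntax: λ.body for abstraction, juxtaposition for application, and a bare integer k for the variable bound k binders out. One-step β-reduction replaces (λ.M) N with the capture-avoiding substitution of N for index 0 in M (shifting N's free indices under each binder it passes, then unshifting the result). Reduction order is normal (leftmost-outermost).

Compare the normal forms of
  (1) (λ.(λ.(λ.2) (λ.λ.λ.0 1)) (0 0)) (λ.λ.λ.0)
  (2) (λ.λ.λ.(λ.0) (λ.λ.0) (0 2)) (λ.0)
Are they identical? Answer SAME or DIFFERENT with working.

Term A:
  start: (λ.(λ.(λ.2) (λ.λ.λ.0 1)) (0 0)) (λ.λ.λ.0)
  step 1: (λ.(λ.λ.λ.λ.0) (λ.λ.λ.0 1)) ((λ.λ.λ.0) (λ.λ.λ.0))
  step 2: (λ.λ.λ.λ.0) (λ.λ.λ.0 1)
  step 3: λ.λ.λ.0

Term B:
  start: (λ.λ.λ.(λ.0) (λ.λ.0) (0 2)) (λ.0)
  step 1: λ.λ.(λ.0) (λ.λ.0) (0 (λ.0))
  step 2: λ.λ.(λ.λ.0) (0 (λ.0))
  step 3: λ.λ.λ.0

Answer: SAME — A ⇓ λ.λ.λ.0, B ⇓ λ.λ.λ.0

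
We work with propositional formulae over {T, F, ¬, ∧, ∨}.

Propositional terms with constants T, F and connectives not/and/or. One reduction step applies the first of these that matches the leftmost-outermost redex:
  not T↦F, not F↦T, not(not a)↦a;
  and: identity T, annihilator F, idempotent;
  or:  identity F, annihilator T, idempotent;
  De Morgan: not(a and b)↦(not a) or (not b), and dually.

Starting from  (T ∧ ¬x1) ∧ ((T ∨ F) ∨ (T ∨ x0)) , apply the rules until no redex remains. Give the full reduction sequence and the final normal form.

  start: (T ∧ ¬x1) ∧ ((T ∨ F) ∨ (T ∨ x0))
  [1] ¬x1 ∧ ((T ∨ F) ∨ (T ∨ x0))
  [2] ¬x1 ∧ (T ∨ (T ∨ x0))
  [3] ¬x1 ∧ T
  [4] ¬x1

Answer: normal form = ¬x1  (in 4 steps)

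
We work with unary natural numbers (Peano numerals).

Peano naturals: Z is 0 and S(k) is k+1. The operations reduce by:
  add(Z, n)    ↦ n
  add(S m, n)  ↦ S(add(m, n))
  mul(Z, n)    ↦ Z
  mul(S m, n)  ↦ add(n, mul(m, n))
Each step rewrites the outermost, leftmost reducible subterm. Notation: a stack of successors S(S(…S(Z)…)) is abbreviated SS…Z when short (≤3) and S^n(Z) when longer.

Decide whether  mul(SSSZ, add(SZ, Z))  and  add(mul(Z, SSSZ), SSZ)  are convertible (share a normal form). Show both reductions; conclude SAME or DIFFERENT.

Term A:
  start: mul(SSSZ, add(SZ, Z))
  step 1: add(add(SZ, Z), mul(SSZ, add(SZ, Z)))
  step 2: add(S(add(Z, Z)), mul(SSZ, add(SZ, Z)))
  step 3: S(add(add(Z, Z), mul(SSZ, add(SZ, Z))))
  step 4: S(add(Z, mul(SSZ, add(SZ, Z))))
  step 5: S(mul(SSZ, add(SZ, Z)))
  step 6: S(add(add(SZ, Z), mul(SZ, add(SZ, Z))))
  step 7: S(add(S(add(Z, Z)), mul(SZ, add(SZ, Z))))
  step 8: S(S(add(add(Z, Z), mul(SZ, add(SZ, Z)))))
  step 9: S(S(add(Z, mul(SZ, add(SZ, Z)))))
  step 10: S(S(mul(SZ, add(SZ, Z))))
  step 11: S(S(add(add(SZ, Z), mul(Z, add(SZ, Z)))))
  step 12: S(S(add(S(add(Z, Z)), mul(Z, add(SZ, Z)))))
  step 13: S(S(S(add(add(Z, Z), mul(Z, add(SZ, Z))))))
  step 14: S(S(S(add(Z, mul(Z, add(SZ, Z))))))
  step 15: S(S(S(mul(Z, add(SZ, Z)))))
  step 16: SSSZ

Term B:
  start: add(mul(Z, SSSZ), SSZ)
  step 1: add(Z, SSZ)
  step 2: SSZ

Answer: DIFFERENT — A ⇓ SSSZ, B ⇓ SSZ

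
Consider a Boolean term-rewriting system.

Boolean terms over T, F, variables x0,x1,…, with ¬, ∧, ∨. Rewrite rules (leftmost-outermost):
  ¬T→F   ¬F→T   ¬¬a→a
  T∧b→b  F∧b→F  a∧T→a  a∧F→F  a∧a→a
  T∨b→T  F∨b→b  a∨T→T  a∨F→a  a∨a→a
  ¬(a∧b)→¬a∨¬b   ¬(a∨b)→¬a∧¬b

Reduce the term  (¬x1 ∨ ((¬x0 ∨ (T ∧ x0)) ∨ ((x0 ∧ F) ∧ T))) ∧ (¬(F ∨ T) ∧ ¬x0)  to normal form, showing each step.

  start: (¬x1 ∨ ((¬x0 ∨ (T ∧ x0)) ∨ ((x0 ∧ F) ∧ T))) ∧ (¬(F ∨ T) ∧ ¬x0)
  →1  (¬x1 ∨ ((¬x0 ∨ x0) ∨ ((x0 ∧ F) ∧ T))) ∧ (¬(F ∨ T) ∧ ¬x0)
  →2  (¬x1 ∨ ((¬x0 ∨ x0) ∨ (x0 ∧ F))) ∧ (¬(F ∨ T) ∧ ¬x0)
  →3  (¬x1 ∨ ((¬x0 ∨ x0) ∨ F)) ∧ (¬(F ∨ T) ∧ ¬x0)
  →4  (¬x1 ∨ (¬x0 ∨ x0)) ∧ (¬(F ∨ T) ∧ ¬x0)
  →5  (¬x1 ∨ (¬x0 ∨ x0)) ∧ ((¬F ∧ ¬T) ∧ ¬x0)
  →6  (¬x1 ∨ (¬x0 ∨ x0)) ∧ ((T ∧ ¬T) ∧ ¬x0)
  →7  (¬x1 ∨ (¬x0 ∨ x0)) ∧ (¬T ∧ ¬x0)
  →8  (¬x1 ∨ (¬x0 ∨ x0)) ∧ (F ∧ ¬x0)
  →9  (¬x1 ∨ (¬x0 ∨ x0)) ∧ F
  →10  F

Answer: normal form = F  (in 10 steps)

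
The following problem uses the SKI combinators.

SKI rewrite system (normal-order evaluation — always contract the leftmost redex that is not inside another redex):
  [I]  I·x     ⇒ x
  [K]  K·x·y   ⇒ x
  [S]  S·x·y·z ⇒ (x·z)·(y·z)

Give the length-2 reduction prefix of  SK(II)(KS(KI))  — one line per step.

Answer: after 2 steps: KS(KI)

Reduction:
  start: SK(II)(KS(KI))
  →1  K(KS(KI))(II(KS(KI)))
  →2  KS(KI)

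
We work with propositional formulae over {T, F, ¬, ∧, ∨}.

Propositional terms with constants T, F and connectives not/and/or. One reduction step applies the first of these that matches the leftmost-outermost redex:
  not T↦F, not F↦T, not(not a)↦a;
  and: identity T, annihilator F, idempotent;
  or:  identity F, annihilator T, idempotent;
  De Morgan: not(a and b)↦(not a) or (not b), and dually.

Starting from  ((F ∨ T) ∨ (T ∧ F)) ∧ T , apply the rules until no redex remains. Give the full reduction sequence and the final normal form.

  start: ((F ∨ T) ∨ (T ∧ F)) ∧ T
  [1] (F ∨ T) ∨ (T ∧ F)
  [2] T ∨ (T ∧ F)
  [3] T

Answer: normal form = T  (in 3 steps)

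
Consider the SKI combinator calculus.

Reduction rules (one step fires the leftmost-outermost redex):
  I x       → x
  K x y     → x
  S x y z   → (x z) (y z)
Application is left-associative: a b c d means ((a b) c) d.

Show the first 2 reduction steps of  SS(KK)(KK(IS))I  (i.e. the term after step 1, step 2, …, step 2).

  start: SS(KK)(KK(IS))I
  →1  S(KK(IS))(KK(KK(IS)))I
  →2  KK(IS)I(KK(KK(IS))I)

Answer: after 2 steps: KK(IS)I(KK(KK(IS))I)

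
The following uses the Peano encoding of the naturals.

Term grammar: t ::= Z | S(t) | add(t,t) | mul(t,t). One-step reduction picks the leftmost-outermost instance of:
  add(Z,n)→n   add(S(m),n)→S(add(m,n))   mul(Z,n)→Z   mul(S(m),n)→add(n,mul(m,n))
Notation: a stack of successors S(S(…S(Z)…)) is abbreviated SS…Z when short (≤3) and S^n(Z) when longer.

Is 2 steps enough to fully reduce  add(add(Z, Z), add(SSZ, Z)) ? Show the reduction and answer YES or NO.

Answer: NO — after 2 steps the term is add(SSZ, Z), not yet normal

Working:
  start: add(add(Z, Z), add(SSZ, Z))
  [1] add(Z, add(SSZ, Z))
  [2] add(SSZ, Z)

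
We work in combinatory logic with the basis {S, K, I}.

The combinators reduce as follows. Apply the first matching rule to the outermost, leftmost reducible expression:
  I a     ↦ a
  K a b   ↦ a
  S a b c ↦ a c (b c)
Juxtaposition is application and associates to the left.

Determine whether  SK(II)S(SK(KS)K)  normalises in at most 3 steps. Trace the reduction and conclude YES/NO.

Answer: NO — after 3 steps the term is S(KK(KSK)), not yet normal

Reduction:
  start: SK(II)S(SK(KS)K)
  →1  KS(IIS)(SK(KS)K)
  →2  S(SK(KS)K)
  →3  S(KK(KSK))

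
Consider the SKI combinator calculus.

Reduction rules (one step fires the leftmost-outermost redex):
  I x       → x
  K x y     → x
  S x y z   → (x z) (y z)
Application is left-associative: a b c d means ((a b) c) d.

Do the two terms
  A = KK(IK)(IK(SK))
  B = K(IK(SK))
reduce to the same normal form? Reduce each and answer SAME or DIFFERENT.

Answer: SAME — A ⇓ K(K(SK)), B ⇓ K(K(SK))

Derivation:
Term A:
  start: KK(IK)(IK(SK))
  step 1: K(IK(SK))
  step 2: K(K(SK))

Term B:
  start: K(IK(SK))
  step 1: K(K(SK))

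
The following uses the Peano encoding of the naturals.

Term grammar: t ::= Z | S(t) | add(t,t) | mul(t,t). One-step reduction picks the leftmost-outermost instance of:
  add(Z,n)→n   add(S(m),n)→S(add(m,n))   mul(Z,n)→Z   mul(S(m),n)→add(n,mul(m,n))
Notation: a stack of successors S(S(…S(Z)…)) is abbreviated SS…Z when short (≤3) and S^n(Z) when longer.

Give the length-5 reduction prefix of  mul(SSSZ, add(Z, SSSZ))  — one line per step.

Answer: after 5 steps: S(S(S(add(Z, mul(SSZ, add(Z, SSSZ))))))

Derivation:
  start: mul(SSSZ, add(Z, SSSZ))
  →1  add(add(Z, SSSZ), mul(SSZ, add(Z, SSSZ)))
  →2  add(SSSZ, mul(SSZ, add(Z, SSSZ)))
  →3  S(add(SSZ, mul(SSZ, add(Z, SSSZ))))
  →4  S(S(add(SZ, mul(SSZ, add(Z, SSSZ)))))
  →5  S(S(S(add(Z, mul(SSZ, add(Z, SSSZ))))))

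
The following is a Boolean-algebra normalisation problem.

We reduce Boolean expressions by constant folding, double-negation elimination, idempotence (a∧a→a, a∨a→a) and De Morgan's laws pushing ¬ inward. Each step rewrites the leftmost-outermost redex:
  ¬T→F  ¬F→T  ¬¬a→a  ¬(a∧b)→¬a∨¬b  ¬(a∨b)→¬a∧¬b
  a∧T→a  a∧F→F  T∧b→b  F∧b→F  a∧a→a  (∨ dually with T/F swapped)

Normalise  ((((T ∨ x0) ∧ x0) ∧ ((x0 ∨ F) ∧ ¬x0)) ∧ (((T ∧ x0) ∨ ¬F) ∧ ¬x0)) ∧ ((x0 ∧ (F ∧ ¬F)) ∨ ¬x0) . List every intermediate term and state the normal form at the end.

  start: ((((T ∨ x0) ∧ x0) ∧ ((x0 ∨ F) ∧ ¬x0)) ∧ (((T ∧ x0) ∨ ¬F) ∧ ¬x0)) ∧ ((x0 ∧ (F ∧ ¬F)) ∨ ¬x0)
  →1  (((T ∧ x0) ∧ ((x0 ∨ F) ∧ ¬x0)) ∧ (((T ∧ x0) ∨ ¬F) ∧ ¬x0)) ∧ ((x0 ∧ (F ∧ ¬F)) ∨ ¬x0)
  →2  ((x0 ∧ ((x0 ∨ F) ∧ ¬x0)) ∧ (((T ∧ x0) ∨ ¬F) ∧ ¬x0)) ∧ ((x0 ∧ (F ∧ ¬F)) ∨ ¬x0)
  →3  ((x0 ∧ (x0 ∧ ¬x0)) ∧ (((T ∧ x0) ∨ ¬F) ∧ ¬x0)) ∧ ((x0 ∧ (F ∧ ¬F)) ∨ ¬x0)
  →4  ((x0 ∧ (x0 ∧ ¬x0)) ∧ ((x0 ∨ ¬F) ∧ ¬x0)) ∧ ((x0 ∧ (F ∧ ¬F)) ∨ ¬x0)
  →5  ((x0 ∧ (x0 ∧ ¬x0)) ∧ ((x0 ∨ T) ∧ ¬x0)) ∧ ((x0 ∧ (F ∧ ¬F)) ∨ ¬x0)
  →6  ((x0 ∧ (x0 ∧ ¬x0)) ∧ (T ∧ ¬x0)) ∧ ((x0 ∧ (F ∧ ¬F)) ∨ ¬x0)
  →7  ((x0 ∧ (x0 ∧ ¬x0)) ∧ ¬x0) ∧ ((x0 ∧ (F ∧ ¬F)) ∨ ¬x0)
  →8  ((x0 ∧ (x0 ∧ ¬x0)) ∧ ¬x0) ∧ ((x0 ∧ F) ∨ ¬x0)
  →9  ((x0 ∧ (x0 ∧ ¬x0)) ∧ ¬x0) ∧ (F ∨ ¬x0)
  →10  ((x0 ∧ (x0 ∧ ¬x0)) ∧ ¬x0) ∧ ¬x0

Answer: normal form = ((x0 ∧ (x0 ∧ ¬x0)) ∧ ¬x0) ∧ ¬x0  (in 10 steps)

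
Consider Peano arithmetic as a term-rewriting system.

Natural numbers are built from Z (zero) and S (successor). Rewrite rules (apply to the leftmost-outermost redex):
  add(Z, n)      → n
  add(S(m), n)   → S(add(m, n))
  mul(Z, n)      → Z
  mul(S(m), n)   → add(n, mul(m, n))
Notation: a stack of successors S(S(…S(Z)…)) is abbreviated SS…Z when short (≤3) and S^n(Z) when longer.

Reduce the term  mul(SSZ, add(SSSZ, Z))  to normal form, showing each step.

  start: mul(SSZ, add(SSSZ, Z))
  [1] add(add(SSSZ, Z), mul(SZ, add(SSSZ, Z)))
  [2] add(S(add(SSZ, Z)), mul(SZ, add(SSSZ, Z)))
  [3] S(add(add(SSZ, Z), mul(SZ, add(SSSZ, Z))))
  [4] S(add(S(add(SZ, Z)), mul(SZ, add(SSSZ, Z))))
  [5] S(S(add(add(SZ, Z), mul(SZ, add(SSSZ, Z)))))
  [6] S(S(add(S(add(Z, Z)), mul(SZ, add(SSSZ, Z)))))
  [7] S(S(S(add(add(Z, Z), mul(SZ, add(SSSZ, Z))))))
  [8] S(S(S(add(Z, mul(SZ, add(SSSZ, Z))))))
  [9] S(S(S(mul(SZ, add(SSSZ, Z)))))
  [10] S(S(S(add(add(SSSZ, Z), mul(Z, add(SSSZ, Z))))))
  [11] S(S(S(add(S(add(SSZ, Z)), mul(Z, add(SSSZ, Z))))))
  [12] S(S(S(S(add(add(SSZ, Z), mul(Z, add(SSSZ, Z)))))))
  [13] S(S(S(S(add(S(add(SZ, Z)), mul(Z, add(SSSZ, Z)))))))
  [14] S(S(S(S(S(add(add(SZ, Z), mul(Z, add(SSSZ, Z))))))))
  [15] S(S(S(S(S(add(S(add(Z, Z)), mul(Z, add(SSSZ, Z))))))))
  [16] S(S(S(S(S(S(add(add(Z, Z), mul(Z, add(SSSZ, Z)))))))))
  [17] S(S(S(S(S(S(add(Z, mul(Z, add(SSSZ, Z)))))))))
  [18] S(S(S(S(S(S(mul(Z, add(SSSZ, Z))))))))
  [19] S^6(Z)

Answer: normal form = S^6(Z)  (in 19 steps)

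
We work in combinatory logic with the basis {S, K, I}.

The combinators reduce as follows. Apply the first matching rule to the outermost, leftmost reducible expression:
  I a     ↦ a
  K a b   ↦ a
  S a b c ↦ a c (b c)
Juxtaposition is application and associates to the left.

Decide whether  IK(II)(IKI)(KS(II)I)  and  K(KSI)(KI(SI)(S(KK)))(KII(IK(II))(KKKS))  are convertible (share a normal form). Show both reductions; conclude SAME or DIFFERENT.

Term A:
  start: IK(II)(IKI)(KS(II)I)
  [1] K(II)(IKI)(KS(II)I)
  [2] II(KS(II)I)
  [3] I(KS(II)I)
  [4] KS(II)I
  [5] SI

Term B:
  start: K(KSI)(KI(SI)(S(KK)))(KII(IK(II))(KKKS))
  [1] KSI(KII(IK(II))(KKKS))
  [2] S(KII(IK(II))(KKKS))
  [3] S(I(IK(II))(KKKS))
  [4] S(IK(II)(KKKS))
  [5] S(K(II)(KKKS))
  [6] S(II)
  [7] SI

Answer: SAME — A ⇓ SI, B ⇓ SI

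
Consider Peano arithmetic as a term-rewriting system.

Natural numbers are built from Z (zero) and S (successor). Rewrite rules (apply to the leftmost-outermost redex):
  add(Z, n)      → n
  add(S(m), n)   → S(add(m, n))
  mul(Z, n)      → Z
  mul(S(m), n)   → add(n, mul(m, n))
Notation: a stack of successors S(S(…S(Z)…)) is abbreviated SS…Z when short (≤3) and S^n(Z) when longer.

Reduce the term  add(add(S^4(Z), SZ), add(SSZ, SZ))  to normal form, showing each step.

  start: add(add(S^4(Z), SZ), add(SSZ, SZ))
  [1] add(S(add(SSSZ, SZ)), add(SSZ, SZ))
  [2] S(add(add(SSSZ, SZ), add(SSZ, SZ)))
  [3] S(add(S(add(SSZ, SZ)), add(SSZ, SZ)))
  [4] S(S(add(add(SSZ, SZ), add(SSZ, SZ))))
  [5] S(S(add(S(add(SZ, SZ)), add(SSZ, SZ))))
  [6] S(S(S(add(add(SZ, SZ), add(SSZ, SZ)))))
  [7] S(S(S(add(S(add(Z, SZ)), add(SSZ, SZ)))))
  [8] S(S(S(S(add(add(Z, SZ), add(SSZ, SZ))))))
  [9] S(S(S(S(add(SZ, add(SSZ, SZ))))))
  [10] S(S(S(S(S(add(Z, add(SSZ, SZ)))))))
  [11] S(S(S(S(S(add(SSZ, SZ))))))
  [12] S(S(S(S(S(S(add(SZ, SZ)))))))
  [13] S(S(S(S(S(S(S(add(Z, SZ))))))))
  [14] S^8(Z)

Answer: normal form = S^8(Z)  (in 14 steps)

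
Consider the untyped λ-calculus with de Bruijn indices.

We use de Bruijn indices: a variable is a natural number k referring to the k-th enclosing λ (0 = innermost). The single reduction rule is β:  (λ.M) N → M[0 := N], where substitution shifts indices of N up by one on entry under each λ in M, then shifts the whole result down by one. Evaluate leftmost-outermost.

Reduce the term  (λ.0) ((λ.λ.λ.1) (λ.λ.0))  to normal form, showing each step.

Answer: normal form = λ.λ.1  (in 2 steps)

Working:
  start: (λ.0) ((λ.λ.λ.1) (λ.λ.0))
  step 1: (λ.λ.λ.1) (λ.λ.0)
  step 2: λ.λ.1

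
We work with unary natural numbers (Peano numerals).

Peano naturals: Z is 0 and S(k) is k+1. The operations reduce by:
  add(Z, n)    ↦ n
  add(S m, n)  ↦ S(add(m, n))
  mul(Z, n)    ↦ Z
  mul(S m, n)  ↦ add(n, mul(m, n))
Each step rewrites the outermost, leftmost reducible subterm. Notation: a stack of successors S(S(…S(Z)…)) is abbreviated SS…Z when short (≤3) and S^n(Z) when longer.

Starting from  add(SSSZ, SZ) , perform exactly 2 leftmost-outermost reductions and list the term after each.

Answer: after 2 steps: S(S(add(SZ, SZ)))

Reduction:
  start: add(SSSZ, SZ)
  [1] S(add(SSZ, SZ))
  [2] S(S(add(SZ, SZ)))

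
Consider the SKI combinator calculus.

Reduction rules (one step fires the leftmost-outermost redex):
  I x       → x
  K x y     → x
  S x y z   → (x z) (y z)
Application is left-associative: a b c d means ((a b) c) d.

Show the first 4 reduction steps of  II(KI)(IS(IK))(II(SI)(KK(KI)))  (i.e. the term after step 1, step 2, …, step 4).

Answer: after 4 steps: II(SI)(KK(KI))

Reduction:
  start: II(KI)(IS(IK))(II(SI)(KK(KI)))
  [1] I(KI)(IS(IK))(II(SI)(KK(KI)))
  [2] KI(IS(IK))(II(SI)(KK(KI)))
  [3] I(II(SI)(KK(KI)))
  [4] II(SI)(KK(KI))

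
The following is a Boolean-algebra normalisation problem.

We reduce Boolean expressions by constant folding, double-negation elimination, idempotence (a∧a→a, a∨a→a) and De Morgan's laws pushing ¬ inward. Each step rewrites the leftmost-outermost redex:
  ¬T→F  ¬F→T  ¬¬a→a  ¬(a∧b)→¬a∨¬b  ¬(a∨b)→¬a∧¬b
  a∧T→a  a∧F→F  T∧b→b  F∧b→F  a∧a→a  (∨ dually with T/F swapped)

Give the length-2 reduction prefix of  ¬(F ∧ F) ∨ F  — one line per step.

Answer: after 2 steps: ¬F ∨ ¬F

Derivation:
  start: ¬(F ∧ F) ∨ F
  step 1: ¬(F ∧ F)
  step 2: ¬F ∨ ¬F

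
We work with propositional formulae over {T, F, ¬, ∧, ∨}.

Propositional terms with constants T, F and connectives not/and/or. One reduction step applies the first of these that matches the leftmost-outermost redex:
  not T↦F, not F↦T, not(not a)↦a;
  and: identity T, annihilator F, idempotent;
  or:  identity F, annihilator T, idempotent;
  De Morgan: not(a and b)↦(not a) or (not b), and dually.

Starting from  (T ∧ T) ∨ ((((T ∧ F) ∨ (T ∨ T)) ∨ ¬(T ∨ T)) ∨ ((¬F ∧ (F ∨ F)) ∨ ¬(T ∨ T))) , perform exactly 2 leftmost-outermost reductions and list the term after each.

  start: (T ∧ T) ∨ ((((T ∧ F) ∨ (T ∨ T)) ∨ ¬(T ∨ T)) ∨ ((¬F ∧ (F ∨ F)) ∨ ¬(T ∨ T)))
  step 1: T ∨ ((((T ∧ F) ∨ (T ∨ T)) ∨ ¬(T ∨ T)) ∨ ((¬F ∧ (F ∨ F)) ∨ ¬(T ∨ T)))
  step 2: T

Answer: after 2 steps: T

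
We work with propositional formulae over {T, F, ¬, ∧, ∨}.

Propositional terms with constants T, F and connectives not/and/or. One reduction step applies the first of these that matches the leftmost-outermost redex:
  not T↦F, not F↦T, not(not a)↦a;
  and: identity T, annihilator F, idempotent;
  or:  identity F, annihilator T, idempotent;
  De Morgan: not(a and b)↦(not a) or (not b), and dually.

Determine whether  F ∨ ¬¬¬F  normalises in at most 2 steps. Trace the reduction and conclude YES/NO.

Answer: NO — after 2 steps the term is ¬F, not yet normal

Reduction:
  start: F ∨ ¬¬¬F
  →1  ¬¬¬F
  →2  ¬F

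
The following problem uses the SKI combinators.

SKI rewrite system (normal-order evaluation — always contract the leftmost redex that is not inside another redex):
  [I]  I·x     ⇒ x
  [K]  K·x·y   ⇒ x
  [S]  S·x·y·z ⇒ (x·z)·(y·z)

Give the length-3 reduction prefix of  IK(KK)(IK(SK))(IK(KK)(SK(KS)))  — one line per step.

  start: IK(KK)(IK(SK))(IK(KK)(SK(KS)))
  →1  K(KK)(IK(SK))(IK(KK)(SK(KS)))
  →2  KK(IK(KK)(SK(KS)))
  →3  K

Answer: after 3 steps: K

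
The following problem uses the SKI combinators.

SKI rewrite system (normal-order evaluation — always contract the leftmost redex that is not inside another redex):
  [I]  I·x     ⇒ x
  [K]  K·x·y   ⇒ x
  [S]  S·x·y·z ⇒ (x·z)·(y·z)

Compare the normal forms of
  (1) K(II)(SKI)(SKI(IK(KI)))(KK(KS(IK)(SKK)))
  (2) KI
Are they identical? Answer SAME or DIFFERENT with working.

Term A:
  start: K(II)(SKI)(SKI(IK(KI)))(KK(KS(IK)(SKK)))
  step 1: II(SKI(IK(KI)))(KK(KS(IK)(SKK)))
  step 2: I(SKI(IK(KI)))(KK(KS(IK)(SKK)))
  step 3: SKI(IK(KI))(KK(KS(IK)(SKK)))
  step 4: K(IK(KI))(I(IK(KI)))(KK(KS(IK)(SKK)))
  step 5: IK(KI)(KK(KS(IK)(SKK)))
  step 6: K(KI)(KK(KS(IK)(SKK)))
  step 7: KI

Term B:
  start: KI

Answer: SAME — A ⇓ KI, B ⇓ KI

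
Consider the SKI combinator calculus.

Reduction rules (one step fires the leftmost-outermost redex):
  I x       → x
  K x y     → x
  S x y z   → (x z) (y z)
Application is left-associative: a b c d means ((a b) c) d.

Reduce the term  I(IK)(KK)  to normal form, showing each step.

Answer: normal form = K(KK)  (in 2 steps)

Reduction:
  start: I(IK)(KK)
  step 1: IK(KK)
  step 2: K(KK)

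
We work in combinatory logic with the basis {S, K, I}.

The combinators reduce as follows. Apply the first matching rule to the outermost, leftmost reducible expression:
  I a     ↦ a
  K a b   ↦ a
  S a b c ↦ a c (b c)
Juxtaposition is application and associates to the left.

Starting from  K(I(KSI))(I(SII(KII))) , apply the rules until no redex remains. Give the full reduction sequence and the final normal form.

Answer: normal form = S  (in 3 steps)

Reduction:
  start: K(I(KSI))(I(SII(KII)))
  step 1: I(KSI)
  step 2: KSI
  step 3: S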